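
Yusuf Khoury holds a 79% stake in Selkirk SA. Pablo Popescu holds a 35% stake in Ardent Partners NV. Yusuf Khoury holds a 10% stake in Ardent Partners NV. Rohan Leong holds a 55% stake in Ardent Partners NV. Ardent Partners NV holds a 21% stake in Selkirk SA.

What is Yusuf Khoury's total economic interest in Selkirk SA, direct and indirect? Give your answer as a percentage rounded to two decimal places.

Yusuf reaches Selkirk along 2 paths.
Direct stake: 79% = 79%.
Via Ardent: 10% × 21% = 2.1%.
Total: 79% + 2.1% = 81.1%.
Rounded: 81.10%.

81.10%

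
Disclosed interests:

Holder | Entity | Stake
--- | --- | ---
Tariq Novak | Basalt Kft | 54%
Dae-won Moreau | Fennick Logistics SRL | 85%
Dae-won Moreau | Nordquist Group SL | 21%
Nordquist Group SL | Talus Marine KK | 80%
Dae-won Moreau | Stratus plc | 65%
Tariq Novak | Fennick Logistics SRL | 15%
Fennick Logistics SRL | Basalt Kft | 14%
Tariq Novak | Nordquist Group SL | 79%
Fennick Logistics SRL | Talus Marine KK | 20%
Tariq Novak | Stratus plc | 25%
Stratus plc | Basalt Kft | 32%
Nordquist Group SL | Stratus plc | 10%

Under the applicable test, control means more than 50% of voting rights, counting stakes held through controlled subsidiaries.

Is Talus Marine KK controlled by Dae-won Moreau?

No

Dae-won holds 65% of Stratus, so Dae-won controls Stratus.
Dae-won holds 85% of Fennick, so Dae-won controls Fennick.
In Talus, Dae-won's side holds only 20%, not > 50%.
So Dae-won does not control Talus.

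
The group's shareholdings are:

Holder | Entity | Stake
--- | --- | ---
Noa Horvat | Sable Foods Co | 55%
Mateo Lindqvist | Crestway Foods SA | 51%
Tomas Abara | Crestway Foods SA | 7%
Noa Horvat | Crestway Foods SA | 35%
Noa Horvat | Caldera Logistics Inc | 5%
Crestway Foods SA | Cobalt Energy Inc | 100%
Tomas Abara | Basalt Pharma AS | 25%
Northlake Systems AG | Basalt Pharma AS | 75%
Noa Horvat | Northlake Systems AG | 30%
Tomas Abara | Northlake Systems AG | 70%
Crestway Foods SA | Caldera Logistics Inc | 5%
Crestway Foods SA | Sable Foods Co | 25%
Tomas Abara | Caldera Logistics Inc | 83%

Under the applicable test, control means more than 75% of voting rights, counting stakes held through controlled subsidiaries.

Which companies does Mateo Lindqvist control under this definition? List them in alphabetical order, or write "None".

Mateo's largest direct stake is 51% in Crestway, which does not meet the threshold.

None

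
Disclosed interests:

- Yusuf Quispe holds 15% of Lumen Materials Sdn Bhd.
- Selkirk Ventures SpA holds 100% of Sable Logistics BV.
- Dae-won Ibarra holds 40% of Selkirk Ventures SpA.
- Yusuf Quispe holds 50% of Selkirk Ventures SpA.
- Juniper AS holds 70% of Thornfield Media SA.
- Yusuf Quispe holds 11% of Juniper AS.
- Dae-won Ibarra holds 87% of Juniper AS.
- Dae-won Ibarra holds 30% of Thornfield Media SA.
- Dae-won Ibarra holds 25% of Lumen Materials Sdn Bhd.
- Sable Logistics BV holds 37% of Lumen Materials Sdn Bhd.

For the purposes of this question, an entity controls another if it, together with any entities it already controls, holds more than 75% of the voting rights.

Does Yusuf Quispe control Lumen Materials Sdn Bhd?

No

Yusuf's largest direct stake is 50% in Selkirk, which does not meet the threshold, so Yusuf controls no company.
In Lumen, Yusuf's side holds only 15%, not > 75%.
So Yusuf does not control Lumen.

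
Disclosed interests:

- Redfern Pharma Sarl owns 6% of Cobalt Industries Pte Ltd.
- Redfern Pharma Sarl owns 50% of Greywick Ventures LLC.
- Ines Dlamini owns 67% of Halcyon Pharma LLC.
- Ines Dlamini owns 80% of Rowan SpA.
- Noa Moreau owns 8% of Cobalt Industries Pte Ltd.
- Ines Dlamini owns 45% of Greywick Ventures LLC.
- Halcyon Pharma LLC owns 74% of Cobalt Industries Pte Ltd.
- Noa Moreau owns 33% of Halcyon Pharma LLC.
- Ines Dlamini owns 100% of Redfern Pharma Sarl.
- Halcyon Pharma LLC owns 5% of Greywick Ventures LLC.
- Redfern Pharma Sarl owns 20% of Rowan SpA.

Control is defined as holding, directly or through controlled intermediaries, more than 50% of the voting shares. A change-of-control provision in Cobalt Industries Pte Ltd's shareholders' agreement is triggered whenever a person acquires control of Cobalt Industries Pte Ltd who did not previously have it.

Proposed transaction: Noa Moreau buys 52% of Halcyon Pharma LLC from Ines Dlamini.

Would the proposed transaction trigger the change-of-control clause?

The purchase adds only to Noa's holdings (Ines's stake shrinks), so Noa is the only person who could newly come to control Cobalt.
Noa's largest direct stake is 33% in Halcyon, which does not meet the threshold, so Noa controls no company.
In Cobalt, Noa's side holds only 8%, not > 50%.
So before the transaction, Noa does not control Cobalt.
After the purchase, Noa's direct stake in Halcyon rises to 33% + 52% = 85%, and Ines's stake falls to 15%.
Noa holds 85% of Halcyon, so Noa controls Halcyon.
Noa and Halcyon together hold 8% + 74% = 82% of Cobalt, so Noa controls Cobalt.
Noa did not control Cobalt before and does after, so the clause is triggered.

Yes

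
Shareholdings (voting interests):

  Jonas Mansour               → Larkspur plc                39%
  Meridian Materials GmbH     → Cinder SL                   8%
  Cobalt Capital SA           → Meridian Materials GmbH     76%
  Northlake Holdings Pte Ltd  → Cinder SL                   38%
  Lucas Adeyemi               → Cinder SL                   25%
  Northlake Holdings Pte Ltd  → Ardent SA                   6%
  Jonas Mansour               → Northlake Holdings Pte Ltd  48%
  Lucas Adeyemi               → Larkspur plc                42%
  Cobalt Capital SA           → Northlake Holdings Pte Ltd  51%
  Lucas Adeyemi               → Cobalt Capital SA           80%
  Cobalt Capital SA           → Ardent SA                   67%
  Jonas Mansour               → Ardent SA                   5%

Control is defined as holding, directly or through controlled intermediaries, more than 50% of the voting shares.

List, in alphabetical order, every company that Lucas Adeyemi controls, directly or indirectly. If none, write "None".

Lucas holds 80% of Cobalt, so Lucas controls Cobalt.
Cobalt holds 51% of Northlake, so Lucas controls Northlake.
Cobalt holds 76% of Meridian, so Lucas controls Meridian.
Cobalt and Northlake together hold 67% + 6% = 73% of Ardent, so Lucas controls Ardent.
Northlake and Meridian and Lucas together hold 38% + 8% + 25% = 71% of Cinder, so Lucas controls Cinder.
No other company's threshold is met.

Ardent SA, Cinder SL, Cobalt Capital SA, Meridian Materials GmbH, Northlake Holdings Pte Ltd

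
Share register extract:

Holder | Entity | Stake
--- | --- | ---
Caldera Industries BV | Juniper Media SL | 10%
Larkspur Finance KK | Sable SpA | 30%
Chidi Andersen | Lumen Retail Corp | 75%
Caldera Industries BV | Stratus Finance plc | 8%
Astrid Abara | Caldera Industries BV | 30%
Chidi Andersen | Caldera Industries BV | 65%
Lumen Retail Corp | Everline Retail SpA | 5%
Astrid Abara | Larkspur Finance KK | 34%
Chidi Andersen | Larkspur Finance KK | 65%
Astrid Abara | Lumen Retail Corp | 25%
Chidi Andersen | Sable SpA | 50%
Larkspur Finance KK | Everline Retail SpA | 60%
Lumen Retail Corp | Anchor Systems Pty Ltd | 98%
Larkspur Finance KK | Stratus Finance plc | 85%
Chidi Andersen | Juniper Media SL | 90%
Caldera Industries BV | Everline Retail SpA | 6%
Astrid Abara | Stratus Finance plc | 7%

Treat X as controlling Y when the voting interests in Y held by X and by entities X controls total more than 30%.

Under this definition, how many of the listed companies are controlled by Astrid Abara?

Astrid holds 34% of Larkspur, so Astrid controls Larkspur.
Larkspur holds 60% of Everline, so Astrid controls Everline.
Astrid and Larkspur together hold 7% + 85% = 92% of Stratus, so Astrid controls Stratus.
No other company's threshold is met.
Astrid controls 3 companies.

3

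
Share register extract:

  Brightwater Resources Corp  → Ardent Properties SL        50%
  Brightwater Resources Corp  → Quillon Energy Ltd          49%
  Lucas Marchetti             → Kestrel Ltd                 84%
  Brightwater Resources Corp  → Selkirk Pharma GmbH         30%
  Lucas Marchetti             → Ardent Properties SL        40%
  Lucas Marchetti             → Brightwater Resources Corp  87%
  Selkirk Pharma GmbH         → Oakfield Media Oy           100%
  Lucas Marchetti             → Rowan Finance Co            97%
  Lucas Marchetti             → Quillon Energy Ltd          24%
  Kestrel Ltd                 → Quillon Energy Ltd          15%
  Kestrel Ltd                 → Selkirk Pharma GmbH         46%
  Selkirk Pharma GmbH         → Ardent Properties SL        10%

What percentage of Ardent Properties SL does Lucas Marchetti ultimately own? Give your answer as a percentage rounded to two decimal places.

Lucas reaches Ardent along 4 paths.
Via Brightwater: 87% × 50% = 43.5%.
Direct stake: 40% = 40%.
Via Kestrel → Selkirk: 84% × 46% × 10% = 3.864%.
Via Brightwater → Selkirk: 87% × 30% × 10% = 2.61%.
Total: 43.5% + 40% + 3.864% + 2.61% = 89.974%.
Rounded: 89.97%.

89.97%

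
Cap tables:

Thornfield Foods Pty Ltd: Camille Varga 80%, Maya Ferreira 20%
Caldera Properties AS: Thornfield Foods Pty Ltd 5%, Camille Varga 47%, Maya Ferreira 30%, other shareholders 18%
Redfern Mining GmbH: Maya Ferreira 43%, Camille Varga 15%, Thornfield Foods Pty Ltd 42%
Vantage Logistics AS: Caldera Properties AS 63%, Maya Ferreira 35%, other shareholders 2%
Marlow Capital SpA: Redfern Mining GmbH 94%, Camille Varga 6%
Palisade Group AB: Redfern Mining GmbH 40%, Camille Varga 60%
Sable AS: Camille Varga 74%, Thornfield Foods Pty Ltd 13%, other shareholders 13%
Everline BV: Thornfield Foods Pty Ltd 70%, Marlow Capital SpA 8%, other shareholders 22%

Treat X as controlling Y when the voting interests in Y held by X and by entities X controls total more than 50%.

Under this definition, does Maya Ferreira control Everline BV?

Maya's largest direct stake is 43% in Redfern, which does not meet the threshold, so Maya controls no company.
Neither Maya nor any entity Maya controls holds any voting interest in Everline.
So Maya does not control Everline.

No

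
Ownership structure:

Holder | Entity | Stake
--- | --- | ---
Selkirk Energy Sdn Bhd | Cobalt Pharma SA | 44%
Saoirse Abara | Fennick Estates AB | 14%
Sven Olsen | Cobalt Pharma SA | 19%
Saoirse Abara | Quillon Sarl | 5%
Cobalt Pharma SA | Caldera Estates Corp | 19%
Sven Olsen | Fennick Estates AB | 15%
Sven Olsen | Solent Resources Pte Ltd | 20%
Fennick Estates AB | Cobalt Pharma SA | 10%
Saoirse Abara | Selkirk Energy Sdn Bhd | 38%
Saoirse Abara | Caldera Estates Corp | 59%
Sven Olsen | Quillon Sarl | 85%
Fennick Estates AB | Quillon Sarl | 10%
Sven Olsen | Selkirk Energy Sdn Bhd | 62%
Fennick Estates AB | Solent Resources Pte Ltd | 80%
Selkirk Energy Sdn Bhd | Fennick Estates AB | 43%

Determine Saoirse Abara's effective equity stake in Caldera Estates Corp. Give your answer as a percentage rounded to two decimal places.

62.75%

Saoirse reaches Caldera along 4 paths.
Direct stake: 59% = 59%.
Via Selkirk → Fennick → Cobalt: 38% × 43% × 10% × 19% = 0.31046%.
Via Fennick → Cobalt: 14% × 10% × 19% = 0.266%.
Via Selkirk → Cobalt: 38% × 44% × 19% = 3.1768%.
Total: 59% + 0.31046% + 0.266% + 3.1768% = 62.75326%.
Rounded: 62.75%.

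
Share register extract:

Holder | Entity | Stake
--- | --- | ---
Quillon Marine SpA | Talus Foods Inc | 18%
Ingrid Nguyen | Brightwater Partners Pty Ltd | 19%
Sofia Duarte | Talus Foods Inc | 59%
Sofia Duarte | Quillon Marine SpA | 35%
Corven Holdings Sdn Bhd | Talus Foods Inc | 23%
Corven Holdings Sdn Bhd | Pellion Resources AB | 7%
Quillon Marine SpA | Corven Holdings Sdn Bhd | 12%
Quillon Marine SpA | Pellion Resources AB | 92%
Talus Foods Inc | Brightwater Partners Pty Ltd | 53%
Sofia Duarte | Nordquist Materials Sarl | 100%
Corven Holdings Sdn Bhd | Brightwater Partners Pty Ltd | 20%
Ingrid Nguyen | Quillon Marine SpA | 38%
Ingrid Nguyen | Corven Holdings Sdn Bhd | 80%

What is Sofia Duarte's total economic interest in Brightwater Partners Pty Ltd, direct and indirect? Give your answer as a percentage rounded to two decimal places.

Sofia reaches Brightwater along 4 paths.
Via Quillon → Corven: 35% × 12% × 20% = 0.84%.
Via Quillon → Talus: 35% × 18% × 53% = 3.339%.
Via Talus: 59% × 53% = 31.27%.
Via Quillon → Corven → Talus: 35% × 12% × 23% × 53% = 0.51198%.
Total: 0.84% + 3.339% + 31.27% + 0.51198% = 35.96098%.
Rounded: 35.96%.

35.96%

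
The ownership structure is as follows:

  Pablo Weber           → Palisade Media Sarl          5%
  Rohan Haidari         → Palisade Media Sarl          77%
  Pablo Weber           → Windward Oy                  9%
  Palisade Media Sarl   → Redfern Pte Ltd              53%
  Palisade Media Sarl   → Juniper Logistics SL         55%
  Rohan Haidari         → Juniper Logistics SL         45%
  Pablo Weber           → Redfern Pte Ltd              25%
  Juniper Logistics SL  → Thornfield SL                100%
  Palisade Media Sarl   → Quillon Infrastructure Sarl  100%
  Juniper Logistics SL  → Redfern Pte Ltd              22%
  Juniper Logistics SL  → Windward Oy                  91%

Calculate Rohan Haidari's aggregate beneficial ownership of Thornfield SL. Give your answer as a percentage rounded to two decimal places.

Rohan reaches Thornfield along 2 paths.
Via Palisade → Juniper: 77% × 55% × 100% = 42.35%.
Via Juniper: 45% × 100% = 45%.
Total: 42.35% + 45% = 87.35%.

87.35%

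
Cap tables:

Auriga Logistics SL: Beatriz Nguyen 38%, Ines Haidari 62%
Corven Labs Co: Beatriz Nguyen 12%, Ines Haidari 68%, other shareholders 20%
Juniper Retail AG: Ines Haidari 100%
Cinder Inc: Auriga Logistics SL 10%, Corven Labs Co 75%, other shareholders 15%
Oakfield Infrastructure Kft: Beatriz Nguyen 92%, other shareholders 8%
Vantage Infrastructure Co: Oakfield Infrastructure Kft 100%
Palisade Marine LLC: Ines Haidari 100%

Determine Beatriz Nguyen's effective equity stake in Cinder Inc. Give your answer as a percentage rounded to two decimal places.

Beatriz reaches Cinder along 2 paths.
Via Auriga: 38% × 10% = 3.8%.
Via Corven: 12% × 75% = 9%.
Total: 3.8% + 9% = 12.8%.
Rounded: 12.80%.

12.80%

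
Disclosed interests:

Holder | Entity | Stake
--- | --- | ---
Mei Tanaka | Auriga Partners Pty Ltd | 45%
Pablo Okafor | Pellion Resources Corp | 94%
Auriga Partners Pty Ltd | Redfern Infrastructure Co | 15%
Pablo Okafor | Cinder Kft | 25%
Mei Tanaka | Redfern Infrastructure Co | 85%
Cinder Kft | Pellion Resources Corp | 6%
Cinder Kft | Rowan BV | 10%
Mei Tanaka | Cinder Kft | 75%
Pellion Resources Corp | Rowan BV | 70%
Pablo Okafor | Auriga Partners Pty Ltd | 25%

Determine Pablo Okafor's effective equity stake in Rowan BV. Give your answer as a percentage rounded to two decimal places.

Pablo reaches Rowan along 3 paths.
Via Cinder → Pellion: 25% × 6% × 70% = 1.05%.
Via Pellion: 94% × 70% = 65.8%.
Via Cinder: 25% × 10% = 2.5%.
Total: 1.05% + 65.8% + 2.5% = 69.35%.

69.35%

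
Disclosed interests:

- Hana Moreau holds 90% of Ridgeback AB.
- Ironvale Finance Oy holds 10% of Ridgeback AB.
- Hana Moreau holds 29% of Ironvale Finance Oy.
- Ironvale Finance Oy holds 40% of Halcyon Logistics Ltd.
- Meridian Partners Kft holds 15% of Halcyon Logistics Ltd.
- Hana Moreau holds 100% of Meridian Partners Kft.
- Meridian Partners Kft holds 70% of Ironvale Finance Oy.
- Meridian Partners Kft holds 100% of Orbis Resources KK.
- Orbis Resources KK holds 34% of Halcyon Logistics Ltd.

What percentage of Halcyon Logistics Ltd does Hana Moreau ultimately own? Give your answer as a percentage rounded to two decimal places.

88.60%

Hana reaches Halcyon along 4 paths.
Via Meridian → Ironvale: 100% × 70% × 40% = 28%.
Via Ironvale: 29% × 40% = 11.6%.
Via Meridian → Orbis: 100% × 100% × 34% = 34%.
Via Meridian: 100% × 15% = 15%.
Total: 28% + 11.6% + 34% + 15% = 88.6%.
Rounded: 88.60%.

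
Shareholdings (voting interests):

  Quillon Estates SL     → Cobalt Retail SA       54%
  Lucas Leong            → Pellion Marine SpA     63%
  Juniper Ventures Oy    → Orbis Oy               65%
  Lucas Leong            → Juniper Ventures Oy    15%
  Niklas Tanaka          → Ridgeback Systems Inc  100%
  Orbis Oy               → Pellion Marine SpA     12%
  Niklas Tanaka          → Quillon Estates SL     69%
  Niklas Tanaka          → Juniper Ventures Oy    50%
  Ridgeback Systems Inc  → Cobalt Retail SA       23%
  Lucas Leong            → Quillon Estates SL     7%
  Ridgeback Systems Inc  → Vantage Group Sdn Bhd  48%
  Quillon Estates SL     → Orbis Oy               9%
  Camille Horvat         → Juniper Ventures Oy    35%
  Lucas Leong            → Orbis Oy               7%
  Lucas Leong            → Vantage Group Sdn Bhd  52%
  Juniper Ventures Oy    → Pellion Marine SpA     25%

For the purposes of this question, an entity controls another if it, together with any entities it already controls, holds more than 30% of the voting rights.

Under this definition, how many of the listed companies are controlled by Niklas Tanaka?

7

Niklas holds 69% of Quillon, so Niklas controls Quillon.
Niklas holds 50% of Juniper, so Niklas controls Juniper.
Juniper and Quillon together hold 65% + 9% = 74% of Orbis, so Niklas controls Orbis.
Juniper and Orbis together hold 25% + 12% = 37% of Pellion, so Niklas controls Pellion.
Niklas holds 100% of Ridgeback, so Niklas controls Ridgeback.
Quillon and Ridgeback together hold 54% + 23% = 77% of Cobalt, so Niklas controls Cobalt.
Ridgeback holds 48% of Vantage, so Niklas controls Vantage.
Niklas controls 7 companies.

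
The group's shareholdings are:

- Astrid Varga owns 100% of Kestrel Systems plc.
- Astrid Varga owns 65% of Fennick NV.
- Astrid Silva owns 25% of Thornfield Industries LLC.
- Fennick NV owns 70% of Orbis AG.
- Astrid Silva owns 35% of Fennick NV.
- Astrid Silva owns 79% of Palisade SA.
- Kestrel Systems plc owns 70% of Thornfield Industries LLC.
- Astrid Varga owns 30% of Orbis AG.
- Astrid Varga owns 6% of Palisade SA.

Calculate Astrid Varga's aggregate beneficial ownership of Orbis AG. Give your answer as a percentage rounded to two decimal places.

Astrid Varga reaches Orbis along 2 paths.
Via Fennick: 65% × 70% = 45.5%.
Direct stake: 30% = 30%.
Total: 45.5% + 30% = 75.5%.
Rounded: 75.50%.

75.50%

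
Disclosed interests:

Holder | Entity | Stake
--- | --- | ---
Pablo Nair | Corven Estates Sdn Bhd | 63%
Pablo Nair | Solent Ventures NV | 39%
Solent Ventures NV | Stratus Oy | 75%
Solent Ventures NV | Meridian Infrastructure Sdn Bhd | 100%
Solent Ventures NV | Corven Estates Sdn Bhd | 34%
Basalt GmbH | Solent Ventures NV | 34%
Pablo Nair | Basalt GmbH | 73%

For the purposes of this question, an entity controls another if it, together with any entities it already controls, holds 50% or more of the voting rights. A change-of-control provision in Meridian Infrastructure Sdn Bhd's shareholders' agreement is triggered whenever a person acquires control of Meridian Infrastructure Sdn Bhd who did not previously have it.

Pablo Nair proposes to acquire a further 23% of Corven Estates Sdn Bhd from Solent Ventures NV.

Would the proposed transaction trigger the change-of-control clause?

No

The purchase adds only to Pablo's holdings (Solent's stake shrinks), so Pablo is the only person who could newly come to control Meridian.
Pablo holds 73% of Basalt, so Pablo controls Basalt.
Pablo and Basalt together hold 39% + 34% = 73% of Solent, so Pablo controls Solent.
Solent holds 100% of Meridian, so Pablo controls Meridian.
So Pablo already controls Meridian before the transaction.
After the purchase, Pablo's direct stake in Corven rises to 63% + 23% = 86%, and Solent's stake falls to 11%.
Pablo controlled Meridian already, so this is not a new person acquiring control; every other person's position is unchanged or reduced.
No new person acquires control, so the clause is not triggered.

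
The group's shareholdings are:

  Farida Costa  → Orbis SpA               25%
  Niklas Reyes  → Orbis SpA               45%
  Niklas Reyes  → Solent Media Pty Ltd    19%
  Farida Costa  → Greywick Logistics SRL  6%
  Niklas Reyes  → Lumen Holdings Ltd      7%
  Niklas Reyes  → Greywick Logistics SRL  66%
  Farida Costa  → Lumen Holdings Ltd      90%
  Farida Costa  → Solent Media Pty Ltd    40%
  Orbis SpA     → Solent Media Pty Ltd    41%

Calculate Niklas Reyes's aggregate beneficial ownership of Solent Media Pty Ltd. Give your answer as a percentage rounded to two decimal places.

Niklas reaches Solent along 2 paths.
Via Orbis: 45% × 41% = 18.45%.
Direct stake: 19% = 19%.
Total: 18.45% + 19% = 37.45%.

37.45%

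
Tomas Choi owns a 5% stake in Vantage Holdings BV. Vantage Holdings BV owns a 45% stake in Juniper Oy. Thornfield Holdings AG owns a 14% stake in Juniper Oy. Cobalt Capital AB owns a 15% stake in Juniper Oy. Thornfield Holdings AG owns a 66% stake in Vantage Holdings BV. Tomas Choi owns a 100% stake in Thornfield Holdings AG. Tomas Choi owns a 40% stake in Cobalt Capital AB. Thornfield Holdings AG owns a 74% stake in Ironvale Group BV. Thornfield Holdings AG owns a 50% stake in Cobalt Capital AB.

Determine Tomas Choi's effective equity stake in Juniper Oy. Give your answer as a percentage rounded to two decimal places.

Tomas reaches Juniper along 5 paths.
Via Vantage: 5% × 45% = 2.25%.
Via Thornfield → Vantage: 100% × 66% × 45% = 29.7%.
Via Thornfield: 100% × 14% = 14%.
Via Cobalt: 40% × 15% = 6%.
Via Thornfield → Cobalt: 100% × 50% × 15% = 7.5%.
Total: 2.25% + 29.7% + 14% + 6% + 7.5% = 59.45%.

59.45%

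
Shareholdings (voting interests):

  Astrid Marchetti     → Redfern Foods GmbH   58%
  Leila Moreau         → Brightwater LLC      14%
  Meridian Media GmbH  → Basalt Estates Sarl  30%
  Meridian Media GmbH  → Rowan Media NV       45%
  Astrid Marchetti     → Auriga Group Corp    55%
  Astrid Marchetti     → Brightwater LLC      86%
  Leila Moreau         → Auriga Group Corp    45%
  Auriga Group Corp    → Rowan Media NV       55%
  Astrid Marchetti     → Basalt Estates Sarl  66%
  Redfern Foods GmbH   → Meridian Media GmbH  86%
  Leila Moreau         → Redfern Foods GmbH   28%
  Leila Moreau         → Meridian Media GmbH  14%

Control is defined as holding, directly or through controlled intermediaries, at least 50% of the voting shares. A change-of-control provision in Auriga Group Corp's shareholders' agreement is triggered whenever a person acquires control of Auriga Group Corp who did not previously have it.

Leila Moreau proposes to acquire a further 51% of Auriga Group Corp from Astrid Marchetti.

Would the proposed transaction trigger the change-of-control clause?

Yes

The purchase adds only to Leila's holdings (Astrid's stake shrinks), so Leila is the only person who could newly come to control Auriga.
Leila's largest direct stake is 45% in Auriga, which does not meet the threshold, so Leila controls no company.
In Auriga, Leila's side holds only 45%, not ≥ 50%.
So before the transaction, Leila does not control Auriga.
After the purchase, Leila's direct stake in Auriga rises to 45% + 51% = 96%, and Astrid's stake falls to 4%.
Leila holds 96% of Auriga, so Leila controls Auriga.
Leila did not control Auriga before and does after, so the clause is triggered.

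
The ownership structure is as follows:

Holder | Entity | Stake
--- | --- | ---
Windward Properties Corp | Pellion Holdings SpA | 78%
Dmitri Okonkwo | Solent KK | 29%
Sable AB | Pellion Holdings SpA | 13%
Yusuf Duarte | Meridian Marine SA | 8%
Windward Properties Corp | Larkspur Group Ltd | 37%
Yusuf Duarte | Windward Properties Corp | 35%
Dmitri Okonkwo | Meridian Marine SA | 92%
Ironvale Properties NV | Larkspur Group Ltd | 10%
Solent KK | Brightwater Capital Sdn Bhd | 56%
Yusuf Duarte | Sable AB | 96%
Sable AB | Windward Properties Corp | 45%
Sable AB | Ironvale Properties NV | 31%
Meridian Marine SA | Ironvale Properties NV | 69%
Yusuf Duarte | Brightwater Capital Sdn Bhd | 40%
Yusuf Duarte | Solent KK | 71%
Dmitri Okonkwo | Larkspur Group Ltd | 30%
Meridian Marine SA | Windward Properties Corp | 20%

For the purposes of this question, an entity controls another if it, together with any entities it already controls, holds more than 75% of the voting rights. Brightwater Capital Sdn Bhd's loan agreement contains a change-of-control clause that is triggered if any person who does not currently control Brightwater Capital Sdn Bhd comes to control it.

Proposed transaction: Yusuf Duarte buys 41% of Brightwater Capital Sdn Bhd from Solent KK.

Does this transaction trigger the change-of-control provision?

The purchase adds only to Yusuf's holdings (Solent's stake shrinks), so Yusuf is the only person who could newly come to control Brightwater.
Yusuf holds 96% of Sable, so Yusuf controls Sable.
Sable and Yusuf together hold 45% + 35% = 80% of Windward, so Yusuf controls Windward.
Windward and Sable together hold 78% + 13% = 91% of Pellion, so Yusuf controls Pellion.
In Brightwater, Yusuf's side holds only 40%, not > 75%.
So before the transaction, Yusuf does not control Brightwater.
After the purchase, Yusuf's direct stake in Brightwater rises to 40% + 41% = 81%, and Solent's stake falls to 15%.
Yusuf holds 81% of Brightwater, so Yusuf controls Brightwater.
Yusuf did not control Brightwater before and does after, so the clause is triggered.

Yes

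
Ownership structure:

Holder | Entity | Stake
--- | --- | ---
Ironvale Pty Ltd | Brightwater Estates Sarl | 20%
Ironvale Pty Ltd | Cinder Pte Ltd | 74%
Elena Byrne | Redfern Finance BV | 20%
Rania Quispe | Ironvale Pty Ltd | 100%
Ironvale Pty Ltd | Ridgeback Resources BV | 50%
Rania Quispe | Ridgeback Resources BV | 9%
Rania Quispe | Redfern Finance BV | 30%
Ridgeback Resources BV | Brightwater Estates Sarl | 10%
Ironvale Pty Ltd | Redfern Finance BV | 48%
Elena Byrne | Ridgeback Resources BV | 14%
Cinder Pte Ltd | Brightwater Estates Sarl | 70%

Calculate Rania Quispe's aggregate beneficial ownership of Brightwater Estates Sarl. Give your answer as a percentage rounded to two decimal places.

Rania reaches Brightwater along 4 paths.
Via Ridgeback: 9% × 10% = 0.9%.
Via Ironvale → Ridgeback: 100% × 50% × 10% = 5%.
Via Ironvale: 100% × 20% = 20%.
Via Ironvale → Cinder: 100% × 74% × 70% = 51.8%.
Total: 0.9% + 5% + 20% + 51.8% = 77.7%.
Rounded: 77.70%.

77.70%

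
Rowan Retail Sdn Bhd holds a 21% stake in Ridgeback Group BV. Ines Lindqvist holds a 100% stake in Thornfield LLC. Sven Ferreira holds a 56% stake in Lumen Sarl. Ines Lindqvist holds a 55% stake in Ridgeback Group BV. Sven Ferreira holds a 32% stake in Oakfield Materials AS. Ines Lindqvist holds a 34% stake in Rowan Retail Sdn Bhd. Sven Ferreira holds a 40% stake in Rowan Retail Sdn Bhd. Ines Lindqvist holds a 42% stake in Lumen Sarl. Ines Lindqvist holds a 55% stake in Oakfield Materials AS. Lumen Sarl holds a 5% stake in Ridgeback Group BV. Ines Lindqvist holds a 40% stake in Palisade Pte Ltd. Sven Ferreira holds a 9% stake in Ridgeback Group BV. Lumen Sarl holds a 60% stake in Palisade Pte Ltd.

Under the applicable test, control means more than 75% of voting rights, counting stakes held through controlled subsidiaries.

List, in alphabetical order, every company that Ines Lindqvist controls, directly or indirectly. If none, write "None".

Thornfield LLC

Ines holds 100% of Thornfield, so Ines controls Thornfield.
No other company's threshold is met.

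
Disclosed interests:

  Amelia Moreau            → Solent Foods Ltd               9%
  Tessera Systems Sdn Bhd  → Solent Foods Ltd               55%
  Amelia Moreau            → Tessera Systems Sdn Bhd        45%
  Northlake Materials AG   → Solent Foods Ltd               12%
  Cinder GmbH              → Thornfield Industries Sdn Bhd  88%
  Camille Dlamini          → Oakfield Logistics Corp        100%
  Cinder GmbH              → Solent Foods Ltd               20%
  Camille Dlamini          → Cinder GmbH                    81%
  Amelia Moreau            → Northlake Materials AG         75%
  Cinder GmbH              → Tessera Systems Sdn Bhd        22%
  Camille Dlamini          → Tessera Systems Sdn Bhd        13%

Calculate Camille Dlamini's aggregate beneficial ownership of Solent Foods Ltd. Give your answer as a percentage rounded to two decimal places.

33.15%

Camille reaches Solent along 3 paths.
Via Cinder → Tessera: 81% × 22% × 55% = 9.801%.
Via Tessera: 13% × 55% = 7.15%.
Via Cinder: 81% × 20% = 16.2%.
Total: 9.801% + 7.15% + 16.2% = 33.151%.
Rounded: 33.15%.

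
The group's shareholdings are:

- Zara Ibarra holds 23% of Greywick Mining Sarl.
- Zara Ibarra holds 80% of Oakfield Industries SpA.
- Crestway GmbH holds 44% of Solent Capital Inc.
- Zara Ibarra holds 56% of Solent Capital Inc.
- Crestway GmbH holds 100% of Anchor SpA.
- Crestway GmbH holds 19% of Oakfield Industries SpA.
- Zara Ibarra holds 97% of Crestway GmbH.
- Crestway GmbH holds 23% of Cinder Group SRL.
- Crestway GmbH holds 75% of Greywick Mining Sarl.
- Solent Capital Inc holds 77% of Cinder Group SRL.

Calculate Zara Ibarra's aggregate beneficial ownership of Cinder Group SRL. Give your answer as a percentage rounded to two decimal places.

98.29%

Zara reaches Cinder along 3 paths.
Via Crestway: 97% × 23% = 22.31%.
Via Solent: 56% × 77% = 43.12%.
Via Crestway → Solent: 97% × 44% × 77% = 32.8636%.
Total: 22.31% + 43.12% + 32.8636% = 98.2936%.
Rounded: 98.29%.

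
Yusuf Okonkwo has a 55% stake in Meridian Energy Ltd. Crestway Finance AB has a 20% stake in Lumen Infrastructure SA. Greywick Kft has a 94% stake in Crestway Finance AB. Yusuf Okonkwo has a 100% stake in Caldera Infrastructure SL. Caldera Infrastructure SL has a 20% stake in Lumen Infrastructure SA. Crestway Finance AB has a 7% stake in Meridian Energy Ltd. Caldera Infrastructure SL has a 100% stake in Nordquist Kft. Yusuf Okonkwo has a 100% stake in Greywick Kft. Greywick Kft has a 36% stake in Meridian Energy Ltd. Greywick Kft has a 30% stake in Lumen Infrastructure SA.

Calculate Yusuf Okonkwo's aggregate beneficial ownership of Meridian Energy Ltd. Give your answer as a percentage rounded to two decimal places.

97.58%

Yusuf reaches Meridian along 3 paths.
Via Greywick: 100% × 36% = 36%.
Direct stake: 55% = 55%.
Via Greywick → Crestway: 100% × 94% × 7% = 6.58%.
Total: 36% + 55% + 6.58% = 97.58%.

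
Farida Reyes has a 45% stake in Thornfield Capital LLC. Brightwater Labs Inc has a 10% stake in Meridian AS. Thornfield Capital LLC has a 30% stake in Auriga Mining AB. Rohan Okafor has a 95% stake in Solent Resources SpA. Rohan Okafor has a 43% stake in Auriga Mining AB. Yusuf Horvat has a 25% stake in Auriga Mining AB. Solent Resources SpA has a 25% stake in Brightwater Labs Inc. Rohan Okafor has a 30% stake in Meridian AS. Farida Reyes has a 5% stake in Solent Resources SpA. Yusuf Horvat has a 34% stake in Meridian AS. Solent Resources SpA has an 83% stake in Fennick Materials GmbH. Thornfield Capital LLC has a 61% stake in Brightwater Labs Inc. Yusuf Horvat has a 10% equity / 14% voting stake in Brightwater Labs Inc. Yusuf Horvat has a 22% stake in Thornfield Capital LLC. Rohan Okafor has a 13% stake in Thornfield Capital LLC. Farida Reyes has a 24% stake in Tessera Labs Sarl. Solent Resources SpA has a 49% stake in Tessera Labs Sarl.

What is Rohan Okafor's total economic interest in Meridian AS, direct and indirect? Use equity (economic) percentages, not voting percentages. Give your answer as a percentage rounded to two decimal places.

Rohan reaches Meridian along 3 paths.
Direct stake: 30% = 30%.
Via Thornfield → Brightwater: 13% × 61% × 10% = 0.793%.
Via Solent → Brightwater: 95% × 25% × 10% = 2.375%.
Total: 30% + 0.793% + 2.375% = 33.168%.
Rounded: 33.17%.

33.17%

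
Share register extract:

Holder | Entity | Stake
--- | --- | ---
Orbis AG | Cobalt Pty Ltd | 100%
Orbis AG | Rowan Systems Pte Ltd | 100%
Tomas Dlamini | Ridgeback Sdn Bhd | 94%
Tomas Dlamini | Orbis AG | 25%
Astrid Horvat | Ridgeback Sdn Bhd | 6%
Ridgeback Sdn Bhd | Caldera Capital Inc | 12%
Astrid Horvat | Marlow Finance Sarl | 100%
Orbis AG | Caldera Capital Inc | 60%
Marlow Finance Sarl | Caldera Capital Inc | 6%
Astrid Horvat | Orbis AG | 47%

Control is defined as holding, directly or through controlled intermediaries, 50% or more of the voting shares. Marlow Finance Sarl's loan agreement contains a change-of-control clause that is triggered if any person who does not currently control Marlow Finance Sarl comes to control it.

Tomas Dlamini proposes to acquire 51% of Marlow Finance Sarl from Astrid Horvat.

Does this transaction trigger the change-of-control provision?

Yes

The purchase adds only to Tomas's holdings (Astrid's stake shrinks), so Tomas is the only person who could newly come to control Marlow.
Tomas holds 94% of Ridgeback, so Tomas controls Ridgeback.
Neither Tomas nor any entity Tomas controls holds any voting interest in Marlow.
So before the transaction, Tomas does not control Marlow.
After the purchase, Tomas holds 51% of Marlow directly, and Astrid's stake falls to 49%.
Tomas holds 51% of Marlow, so Tomas controls Marlow.
Tomas did not control Marlow before and does after, so the clause is triggered.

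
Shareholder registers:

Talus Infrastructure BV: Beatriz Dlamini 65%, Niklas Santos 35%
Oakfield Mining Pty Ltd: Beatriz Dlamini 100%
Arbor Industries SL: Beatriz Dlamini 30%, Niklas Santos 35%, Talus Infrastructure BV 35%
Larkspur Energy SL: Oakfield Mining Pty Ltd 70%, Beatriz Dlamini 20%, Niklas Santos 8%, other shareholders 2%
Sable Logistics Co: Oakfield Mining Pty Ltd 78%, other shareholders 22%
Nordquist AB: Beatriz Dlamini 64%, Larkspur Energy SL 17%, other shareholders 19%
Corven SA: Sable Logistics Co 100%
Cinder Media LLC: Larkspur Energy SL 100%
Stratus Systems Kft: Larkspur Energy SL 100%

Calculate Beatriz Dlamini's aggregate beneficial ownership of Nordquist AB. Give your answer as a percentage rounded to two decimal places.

79.30%

Beatriz reaches Nordquist along 3 paths.
Direct stake: 64% = 64%.
Via Oakfield → Larkspur: 100% × 70% × 17% = 11.9%.
Via Larkspur: 20% × 17% = 3.4%.
Total: 64% + 11.9% + 3.4% = 79.3%.
Rounded: 79.30%.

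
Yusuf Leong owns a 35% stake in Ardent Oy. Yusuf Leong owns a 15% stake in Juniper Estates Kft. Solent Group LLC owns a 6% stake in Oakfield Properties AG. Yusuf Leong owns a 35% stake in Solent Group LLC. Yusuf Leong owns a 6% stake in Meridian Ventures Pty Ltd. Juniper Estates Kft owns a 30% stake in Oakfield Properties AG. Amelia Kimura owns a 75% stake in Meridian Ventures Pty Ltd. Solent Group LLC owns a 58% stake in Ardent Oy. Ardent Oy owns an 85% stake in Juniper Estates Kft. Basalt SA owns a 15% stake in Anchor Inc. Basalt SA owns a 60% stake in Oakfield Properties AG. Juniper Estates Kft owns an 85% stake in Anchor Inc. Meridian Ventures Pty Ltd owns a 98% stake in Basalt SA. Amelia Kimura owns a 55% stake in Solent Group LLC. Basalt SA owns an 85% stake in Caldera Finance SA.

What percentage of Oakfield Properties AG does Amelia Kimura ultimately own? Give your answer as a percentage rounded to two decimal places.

55.53%

Amelia reaches Oakfield along 3 paths.
Via Solent → Ardent → Juniper: 55% × 58% × 85% × 30% = 8.1345%.
Via Meridian → Basalt: 75% × 98% × 60% = 44.1%.
Via Solent: 55% × 6% = 3.3%.
Total: 8.1345% + 44.1% + 3.3% = 55.5345%.
Rounded: 55.53%.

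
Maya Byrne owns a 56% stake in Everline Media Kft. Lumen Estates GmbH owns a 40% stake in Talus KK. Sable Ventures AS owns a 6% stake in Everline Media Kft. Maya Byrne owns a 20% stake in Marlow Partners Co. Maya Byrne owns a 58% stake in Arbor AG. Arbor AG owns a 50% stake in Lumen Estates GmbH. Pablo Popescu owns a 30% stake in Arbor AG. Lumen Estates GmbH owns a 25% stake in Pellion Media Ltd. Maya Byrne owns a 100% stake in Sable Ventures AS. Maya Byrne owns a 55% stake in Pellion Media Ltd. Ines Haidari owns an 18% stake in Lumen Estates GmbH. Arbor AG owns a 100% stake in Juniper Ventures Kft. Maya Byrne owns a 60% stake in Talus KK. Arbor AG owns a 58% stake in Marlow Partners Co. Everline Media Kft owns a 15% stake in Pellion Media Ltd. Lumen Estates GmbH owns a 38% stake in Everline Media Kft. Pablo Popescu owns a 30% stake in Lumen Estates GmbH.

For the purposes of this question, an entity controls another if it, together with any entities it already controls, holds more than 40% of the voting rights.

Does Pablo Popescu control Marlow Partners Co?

No

Pablo's largest direct stake is 30% in Arbor, which does not meet the threshold, so Pablo controls no company.
Neither Pablo nor any entity Pablo controls holds any voting interest in Marlow.
So Pablo does not control Marlow.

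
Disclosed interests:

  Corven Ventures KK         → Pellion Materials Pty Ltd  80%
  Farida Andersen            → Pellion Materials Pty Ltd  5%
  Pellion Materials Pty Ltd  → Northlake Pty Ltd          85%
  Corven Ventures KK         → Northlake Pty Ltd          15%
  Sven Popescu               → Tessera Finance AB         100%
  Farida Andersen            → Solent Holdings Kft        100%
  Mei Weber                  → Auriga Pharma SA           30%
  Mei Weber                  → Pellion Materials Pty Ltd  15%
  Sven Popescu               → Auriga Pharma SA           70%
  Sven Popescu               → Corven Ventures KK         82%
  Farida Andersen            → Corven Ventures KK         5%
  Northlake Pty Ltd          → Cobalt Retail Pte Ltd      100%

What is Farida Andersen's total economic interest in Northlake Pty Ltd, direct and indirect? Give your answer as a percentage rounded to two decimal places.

8.40%

Farida reaches Northlake along 3 paths.
Via Corven: 5% × 15% = 0.75%.
Via Corven → Pellion: 5% × 80% × 85% = 3.4%.
Via Pellion: 5% × 85% = 4.25%.
Total: 0.75% + 3.4% + 4.25% = 8.4%.
Rounded: 8.40%.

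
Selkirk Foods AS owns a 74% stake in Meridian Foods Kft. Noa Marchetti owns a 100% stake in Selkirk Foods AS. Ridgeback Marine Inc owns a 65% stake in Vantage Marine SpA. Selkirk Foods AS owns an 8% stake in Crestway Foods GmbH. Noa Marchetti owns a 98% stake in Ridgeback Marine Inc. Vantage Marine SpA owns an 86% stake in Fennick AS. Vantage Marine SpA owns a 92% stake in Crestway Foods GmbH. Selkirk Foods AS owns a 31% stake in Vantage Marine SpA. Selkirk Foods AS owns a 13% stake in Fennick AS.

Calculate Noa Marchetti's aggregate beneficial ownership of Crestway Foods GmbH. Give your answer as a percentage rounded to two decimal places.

95.12%

Noa reaches Crestway along 3 paths.
Via Ridgeback → Vantage: 98% × 65% × 92% = 58.604%.
Via Selkirk → Vantage: 100% × 31% × 92% = 28.52%.
Via Selkirk: 100% × 8% = 8%.
Total: 58.604% + 28.52% + 8% = 95.124%.
Rounded: 95.12%.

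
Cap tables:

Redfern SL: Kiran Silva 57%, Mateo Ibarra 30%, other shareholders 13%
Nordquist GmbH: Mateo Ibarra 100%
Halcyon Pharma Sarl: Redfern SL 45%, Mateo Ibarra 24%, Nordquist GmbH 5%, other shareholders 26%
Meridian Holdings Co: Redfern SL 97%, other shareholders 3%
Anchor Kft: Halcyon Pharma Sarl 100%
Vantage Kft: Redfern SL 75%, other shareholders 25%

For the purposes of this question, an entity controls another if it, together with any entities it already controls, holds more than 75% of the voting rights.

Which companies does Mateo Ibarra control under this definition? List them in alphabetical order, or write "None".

Nordquist GmbH

Mateo holds 100% of Nordquist, so Mateo controls Nordquist.
No other company's threshold is met.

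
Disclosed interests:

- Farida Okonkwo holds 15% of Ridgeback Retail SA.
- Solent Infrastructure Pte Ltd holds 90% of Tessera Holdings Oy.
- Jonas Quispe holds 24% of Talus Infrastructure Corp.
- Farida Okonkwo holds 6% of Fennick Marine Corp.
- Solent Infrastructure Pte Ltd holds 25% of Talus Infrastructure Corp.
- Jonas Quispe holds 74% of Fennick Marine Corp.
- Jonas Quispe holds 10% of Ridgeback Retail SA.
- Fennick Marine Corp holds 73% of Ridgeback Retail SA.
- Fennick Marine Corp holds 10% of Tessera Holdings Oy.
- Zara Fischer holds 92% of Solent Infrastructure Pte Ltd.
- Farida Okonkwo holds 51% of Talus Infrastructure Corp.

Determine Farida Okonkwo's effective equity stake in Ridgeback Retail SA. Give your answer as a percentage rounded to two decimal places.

19.38%

Farida reaches Ridgeback along 2 paths.
Via Fennick: 6% × 73% = 4.38%.
Direct stake: 15% = 15%.
Total: 4.38% + 15% = 19.38%.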